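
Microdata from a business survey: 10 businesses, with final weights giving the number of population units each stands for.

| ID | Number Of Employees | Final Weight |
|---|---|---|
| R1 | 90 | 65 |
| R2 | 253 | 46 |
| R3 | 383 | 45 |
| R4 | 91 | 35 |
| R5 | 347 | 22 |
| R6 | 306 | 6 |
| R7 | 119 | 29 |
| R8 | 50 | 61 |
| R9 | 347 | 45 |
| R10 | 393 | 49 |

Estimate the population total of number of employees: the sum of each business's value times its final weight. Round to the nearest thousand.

Weighted total = 90×65 + 253×46 + 383×45 + 91×35 + 347×22 + 306×6 + 119×29 + 50×61 + 347×45 + 393×49
  = 5850 + 11638 + 17235 + 3185 + 7634 + 1836 + 3451 + 3050 + 15615 + 19257 = 88751

89000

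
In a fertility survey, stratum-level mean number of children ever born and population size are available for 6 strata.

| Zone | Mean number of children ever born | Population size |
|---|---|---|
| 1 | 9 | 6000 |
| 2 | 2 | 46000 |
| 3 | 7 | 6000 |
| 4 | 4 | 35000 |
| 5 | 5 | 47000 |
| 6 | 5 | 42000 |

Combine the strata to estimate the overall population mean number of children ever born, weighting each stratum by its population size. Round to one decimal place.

4.2

Σ Nₕ·x̄ₕ = 773000
Σ Nₕ = 6000 + 46000 + 6000 + 35000 + 47000 + 42000 = 182000
Overall mean = 773000 / 182000 = 4.2472527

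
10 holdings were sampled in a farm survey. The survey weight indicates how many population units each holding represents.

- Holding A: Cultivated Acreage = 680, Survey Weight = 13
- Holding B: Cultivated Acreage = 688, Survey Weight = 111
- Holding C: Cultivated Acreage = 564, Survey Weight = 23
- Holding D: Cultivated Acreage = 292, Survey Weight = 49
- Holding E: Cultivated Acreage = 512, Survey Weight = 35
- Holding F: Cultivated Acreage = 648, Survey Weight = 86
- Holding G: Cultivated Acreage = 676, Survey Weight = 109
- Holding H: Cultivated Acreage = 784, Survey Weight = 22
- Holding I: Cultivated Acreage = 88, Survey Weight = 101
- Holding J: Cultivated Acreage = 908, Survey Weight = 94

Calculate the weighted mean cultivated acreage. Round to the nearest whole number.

Weighted sum = 680×13 + 688×111 + 564×23 + 292×49 + 512×35 + 648×86 + 676×109 + 784×22 + 88×101 + 908×94
  = 8840 + 76368 + 12972 + 14308 + 17920 + 55728 + 73684 + 17248 + 8888 + 85352 = 371308
Sum of weights = 13 + 111 + 23 + 49 + 35 + 86 + 109 + 22 + 101 + 94 = 643
Weighted mean = 371308 / 643 = 577.4619

577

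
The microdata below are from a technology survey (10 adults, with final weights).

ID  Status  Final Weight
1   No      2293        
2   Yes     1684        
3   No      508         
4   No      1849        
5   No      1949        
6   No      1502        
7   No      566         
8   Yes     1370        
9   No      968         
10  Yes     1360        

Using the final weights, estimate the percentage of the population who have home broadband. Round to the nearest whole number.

Sum of weights for 'Yes' = 1684 + 1370 + 1360 = 4414
Total weight = 2293 + 1684 + 508 + 1849 + 1949 + 1502 + 566 + 1370 + 968 + 1360 = 14049
Weighted proportion = 4414 / 14049 = 0.31418606 → 31.418606%

31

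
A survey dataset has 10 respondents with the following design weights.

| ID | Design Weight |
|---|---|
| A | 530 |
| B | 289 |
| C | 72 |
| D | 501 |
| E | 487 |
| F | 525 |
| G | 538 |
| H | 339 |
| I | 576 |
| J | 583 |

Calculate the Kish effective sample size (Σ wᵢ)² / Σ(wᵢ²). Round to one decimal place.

8.9

Σ wᵢ = 530 + 289 + 72 + 501 + 487 + 525 + 538 + 339 + 576 + 583 = 4440
Σ wᵢ² = 280900 + 83521 + 5184 + 251001 + 237169 + 275625 + 289444 + 114921 + 331776 + 339889 = 2209430
n_eff = 4440² / 2209430 = 19713600 / 2209430 = 8.9224823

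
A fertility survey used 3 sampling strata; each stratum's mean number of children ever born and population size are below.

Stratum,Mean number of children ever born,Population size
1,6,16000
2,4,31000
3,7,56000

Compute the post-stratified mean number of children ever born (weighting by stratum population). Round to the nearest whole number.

6

Σ Nₕ·x̄ₕ = 6×16000 + 4×31000 + 7×56000
  = 96000 + 124000 + 392000 = 612000
Σ Nₕ = 16000 + 31000 + 56000 = 103000
Overall mean = 612000 / 103000 = 5.9417476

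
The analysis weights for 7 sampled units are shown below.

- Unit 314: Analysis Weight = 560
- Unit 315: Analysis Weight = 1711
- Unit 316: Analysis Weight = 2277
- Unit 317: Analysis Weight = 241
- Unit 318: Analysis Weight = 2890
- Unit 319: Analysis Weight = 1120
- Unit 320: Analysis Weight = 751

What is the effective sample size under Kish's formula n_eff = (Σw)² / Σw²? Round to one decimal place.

4.9

Σ wᵢ = 560 + 1711 + 2277 + 241 + 2890 + 1120 + 751 = 9550
Σ wᵢ² = 313600 + 2927521 + 5184729 + 58081 + 8352100 + 1254400 + 564001 = 18654432
n_eff = 9550² / 18654432 = 91202500 / 18654432 = 4.8890526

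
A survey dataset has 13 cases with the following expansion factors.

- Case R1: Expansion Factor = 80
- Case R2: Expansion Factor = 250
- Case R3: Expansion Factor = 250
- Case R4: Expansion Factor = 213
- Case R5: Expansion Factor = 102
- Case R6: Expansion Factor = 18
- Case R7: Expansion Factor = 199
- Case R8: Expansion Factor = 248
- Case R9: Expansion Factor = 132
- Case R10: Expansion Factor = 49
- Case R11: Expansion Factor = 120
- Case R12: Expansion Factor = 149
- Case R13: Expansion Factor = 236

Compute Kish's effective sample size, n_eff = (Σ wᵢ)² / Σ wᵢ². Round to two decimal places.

10.45

Σ wᵢ = 2046
Σ wᵢ² = 400724
n_eff = 2046² / 400724 = 4186116 / 400724 = 10.446382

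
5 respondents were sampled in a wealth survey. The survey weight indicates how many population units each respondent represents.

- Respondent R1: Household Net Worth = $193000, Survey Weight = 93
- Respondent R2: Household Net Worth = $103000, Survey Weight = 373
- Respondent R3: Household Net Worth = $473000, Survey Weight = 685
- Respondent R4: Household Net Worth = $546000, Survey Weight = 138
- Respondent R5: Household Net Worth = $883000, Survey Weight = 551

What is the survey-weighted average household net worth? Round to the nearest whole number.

512095

Weighted sum = 942254000
Sum of weights = 93 + 373 + 685 + 138 + 551 = 1840
Weighted mean = 942254000 / 1840 = 512094.57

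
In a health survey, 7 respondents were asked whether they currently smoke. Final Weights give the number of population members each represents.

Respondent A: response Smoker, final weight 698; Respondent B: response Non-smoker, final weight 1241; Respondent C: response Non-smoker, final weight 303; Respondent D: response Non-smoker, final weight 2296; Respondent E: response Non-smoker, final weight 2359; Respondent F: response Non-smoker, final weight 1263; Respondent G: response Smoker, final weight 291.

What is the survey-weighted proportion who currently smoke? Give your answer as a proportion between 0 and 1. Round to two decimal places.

0.12

Sum of weights for 'Smoker' = 698 + 291 = 989
Total weight = 698 + 1241 + 303 + 2296 + 2359 + 1263 + 291 = 8451
Weighted proportion = 989 / 8451 = 0.11702757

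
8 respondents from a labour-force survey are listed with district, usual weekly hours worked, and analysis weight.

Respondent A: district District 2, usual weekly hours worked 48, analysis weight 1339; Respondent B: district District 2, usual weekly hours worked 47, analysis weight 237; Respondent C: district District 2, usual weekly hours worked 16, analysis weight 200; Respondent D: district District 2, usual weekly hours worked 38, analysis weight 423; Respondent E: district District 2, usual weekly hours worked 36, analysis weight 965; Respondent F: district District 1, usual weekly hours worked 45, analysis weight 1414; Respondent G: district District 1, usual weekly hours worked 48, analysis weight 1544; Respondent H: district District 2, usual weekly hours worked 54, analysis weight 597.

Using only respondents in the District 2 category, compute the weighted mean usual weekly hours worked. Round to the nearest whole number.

43

District 2 rows: A, B, C, D, E, H
Weighted sum = 161663
Sum of weights = 1339 + 237 + 200 + 423 + 965 + 597 = 3761
Weighted mean = 161663 / 3761 = 42.984047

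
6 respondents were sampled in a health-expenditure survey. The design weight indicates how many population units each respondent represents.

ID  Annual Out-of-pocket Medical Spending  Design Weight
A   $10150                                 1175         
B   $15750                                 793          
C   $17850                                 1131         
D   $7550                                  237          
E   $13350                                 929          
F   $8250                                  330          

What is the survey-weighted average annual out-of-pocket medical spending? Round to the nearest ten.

13390

Weighted sum = 10150×1175 + 15750×793 + 17850×1131 + 7550×237 + 13350×929 + 8250×330
  = 11926250 + 12489750 + 20188350 + 1789350 + 12402150 + 2722500 = 61518350
Sum of weights = 1175 + 793 + 1131 + 237 + 929 + 330 = 4595
Weighted mean = 61518350 / 4595 = 13388.107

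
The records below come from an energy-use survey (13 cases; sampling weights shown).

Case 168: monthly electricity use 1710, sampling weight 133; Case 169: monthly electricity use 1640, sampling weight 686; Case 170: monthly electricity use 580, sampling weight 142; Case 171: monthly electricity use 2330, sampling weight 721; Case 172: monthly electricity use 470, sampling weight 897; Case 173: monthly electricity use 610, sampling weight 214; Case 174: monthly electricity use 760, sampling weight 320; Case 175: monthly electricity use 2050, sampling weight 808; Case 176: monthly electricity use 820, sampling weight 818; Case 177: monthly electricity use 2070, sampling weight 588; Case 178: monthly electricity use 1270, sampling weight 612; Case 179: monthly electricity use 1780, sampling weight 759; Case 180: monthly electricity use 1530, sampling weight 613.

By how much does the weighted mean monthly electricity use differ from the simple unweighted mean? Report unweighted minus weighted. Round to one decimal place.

-83.6

Unweighted sum = 17620
Unweighted mean = 17620 / 13 = 1355.3846
Weighted sum = 10520560
Sum of weights = 7311
Weighted mean = 10520560 / 7311 = 1439.0042
Difference (unweighted minus weighted) = -83.619625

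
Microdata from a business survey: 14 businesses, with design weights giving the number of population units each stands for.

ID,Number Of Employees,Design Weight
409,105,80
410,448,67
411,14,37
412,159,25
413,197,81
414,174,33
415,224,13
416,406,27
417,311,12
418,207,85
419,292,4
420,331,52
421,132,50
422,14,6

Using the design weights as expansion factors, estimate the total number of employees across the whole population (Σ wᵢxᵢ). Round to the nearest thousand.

125000

Weighted total = 124873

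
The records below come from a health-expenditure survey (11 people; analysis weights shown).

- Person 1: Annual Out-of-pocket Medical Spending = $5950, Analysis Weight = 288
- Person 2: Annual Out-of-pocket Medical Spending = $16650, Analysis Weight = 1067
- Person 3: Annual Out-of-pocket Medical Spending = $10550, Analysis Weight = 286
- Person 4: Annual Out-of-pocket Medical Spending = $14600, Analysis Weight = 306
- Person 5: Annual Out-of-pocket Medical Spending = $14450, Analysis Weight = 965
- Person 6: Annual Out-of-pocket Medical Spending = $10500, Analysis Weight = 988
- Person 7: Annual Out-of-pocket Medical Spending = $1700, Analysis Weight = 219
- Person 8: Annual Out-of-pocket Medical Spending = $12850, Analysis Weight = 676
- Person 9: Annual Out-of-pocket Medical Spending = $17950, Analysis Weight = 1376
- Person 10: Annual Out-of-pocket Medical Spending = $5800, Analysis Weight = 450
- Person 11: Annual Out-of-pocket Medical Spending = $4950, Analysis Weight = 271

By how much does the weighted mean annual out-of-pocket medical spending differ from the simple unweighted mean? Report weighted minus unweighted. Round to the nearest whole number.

Unweighted sum = 5950 + 16650 + 10550 + 14600 + 14450 + 10500 + 1700 + 12850 + 17950 + 5800 + 4950 = 115950
Unweighted mean = 115950 / 11 = 10540.909
Weighted sum = 5950×288 + 16650×1067 + 10550×286 + 14600×306 + 14450×965 + 10500×988 + 1700×219 + 12850×676 + 17950×1376 + 5800×450 + 4950×271
  = 1713600 + 17765550 + 3017300 + 4467600 + 13944250 + 10374000 + 372300 + 8686600 + 24699200 + 2610000 + 1341450 = 88991850
Sum of weights = 6892
Weighted mean = 88991850 / 6892 = 12912.34
Difference (weighted minus unweighted) = 2371.4313

2371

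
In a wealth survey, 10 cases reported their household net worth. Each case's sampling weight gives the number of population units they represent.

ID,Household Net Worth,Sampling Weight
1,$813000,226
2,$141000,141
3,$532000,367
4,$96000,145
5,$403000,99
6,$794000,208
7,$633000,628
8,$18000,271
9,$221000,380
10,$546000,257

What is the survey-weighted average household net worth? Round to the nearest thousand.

Weighted sum = 813000×226 + 141000×141 + 532000×367 + 96000×145 + 403000×99 + 794000×208 + 633000×628 + 18000×271 + 221000×380 + 546000×257
  = 1244536000
Sum of weights = 226 + 141 + 367 + 145 + 99 + 208 + 628 + 271 + 380 + 257 = 2722
Weighted mean = 1244536000 / 2722 = 457213.81

457000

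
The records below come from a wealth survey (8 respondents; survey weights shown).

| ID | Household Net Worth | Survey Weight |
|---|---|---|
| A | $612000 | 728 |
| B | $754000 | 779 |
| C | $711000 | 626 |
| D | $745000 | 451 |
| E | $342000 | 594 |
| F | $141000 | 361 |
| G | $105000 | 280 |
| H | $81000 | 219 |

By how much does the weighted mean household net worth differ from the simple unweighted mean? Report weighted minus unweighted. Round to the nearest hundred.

Unweighted sum = 612000 + 754000 + 711000 + 745000 + 342000 + 141000 + 105000 + 81000 = 3491000
Unweighted mean = 3491000 / 8 = 436375
Weighted sum = 612000×728 + 754000×779 + 711000×626 + 745000×451 + 342000×594 + 141000×361 + 105000×280 + 81000×219
  = 445536000 + 587366000 + 445086000 + 335995000 + 203148000 + 50901000 + 29400000 + 17739000 = 2115171000
Sum of weights = 728 + 779 + 626 + 451 + 594 + 361 + 280 + 219 = 4038
Weighted mean = 2115171000 / 4038 = 523816.49
Difference (weighted minus unweighted) = 87441.493

87400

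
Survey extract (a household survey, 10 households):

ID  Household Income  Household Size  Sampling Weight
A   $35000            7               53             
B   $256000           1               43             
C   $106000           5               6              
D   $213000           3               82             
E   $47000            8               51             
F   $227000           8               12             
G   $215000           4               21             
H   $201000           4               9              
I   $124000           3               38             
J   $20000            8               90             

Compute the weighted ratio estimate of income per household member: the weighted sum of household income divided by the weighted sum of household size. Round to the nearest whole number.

Σ wᵢ·y = 48922000
Σ wᵢ·x = 7×53 + 1×43 + 5×6 + 3×82 + 8×51 + 8×12 + 4×21 + 4×9 + 3×38 + 8×90
  = 2148
Ratio = 48922000 / 2148 = 22775.605

22776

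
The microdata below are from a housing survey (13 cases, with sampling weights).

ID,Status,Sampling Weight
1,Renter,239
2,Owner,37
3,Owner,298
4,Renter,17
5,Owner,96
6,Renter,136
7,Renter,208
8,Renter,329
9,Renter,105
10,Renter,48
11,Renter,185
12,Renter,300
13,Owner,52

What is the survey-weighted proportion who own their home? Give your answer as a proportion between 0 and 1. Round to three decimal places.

Sum of weights for 'Owner' = 37 + 298 + 96 + 52 = 483
Total weight = 2050
Weighted proportion = 483 / 2050 = 0.23560976

0.236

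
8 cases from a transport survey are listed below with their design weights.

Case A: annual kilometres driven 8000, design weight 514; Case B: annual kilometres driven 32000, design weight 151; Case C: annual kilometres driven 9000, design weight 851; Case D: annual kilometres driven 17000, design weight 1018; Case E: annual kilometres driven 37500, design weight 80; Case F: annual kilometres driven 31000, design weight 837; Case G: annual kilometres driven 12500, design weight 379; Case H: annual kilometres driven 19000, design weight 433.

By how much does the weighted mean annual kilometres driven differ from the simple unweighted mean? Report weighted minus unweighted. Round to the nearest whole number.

Unweighted sum = 8000 + 32000 + 9000 + 17000 + 37500 + 31000 + 12500 + 19000 = 166000
Unweighted mean = 166000 / 8 = 20750
Weighted sum = 8000×514 + 32000×151 + 9000×851 + 17000×1018 + 37500×80 + 31000×837 + 12500×379 + 19000×433
  = 4112000 + 4832000 + 7659000 + 17306000 + 3000000 + 25947000 + 4737500 + 8227000 = 75820500
Sum of weights = 4263
Weighted mean = 75820500 / 4263 = 17785.714
Difference (weighted minus unweighted) = -2964.2857

-2964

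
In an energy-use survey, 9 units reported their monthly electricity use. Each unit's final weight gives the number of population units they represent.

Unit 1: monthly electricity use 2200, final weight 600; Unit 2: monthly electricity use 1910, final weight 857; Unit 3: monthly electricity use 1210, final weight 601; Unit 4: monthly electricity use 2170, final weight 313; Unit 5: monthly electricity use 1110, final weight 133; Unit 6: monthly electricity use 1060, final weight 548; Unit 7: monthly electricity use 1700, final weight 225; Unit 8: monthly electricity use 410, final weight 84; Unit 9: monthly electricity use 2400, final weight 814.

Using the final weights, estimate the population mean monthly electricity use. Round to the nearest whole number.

Weighted sum = 2200×600 + 1910×857 + 1210×601 + 2170×313 + 1110×133 + 1060×548 + 1700×225 + 410×84 + 2400×814
  = 1320000 + 1636870 + 727210 + 679210 + 147630 + 580880 + 382500 + 34440 + 1953600 = 7462340
Sum of weights = 600 + 857 + 601 + 313 + 133 + 548 + 225 + 84 + 814 = 4175
Weighted mean = 7462340 / 4175 = 1787.3868

1787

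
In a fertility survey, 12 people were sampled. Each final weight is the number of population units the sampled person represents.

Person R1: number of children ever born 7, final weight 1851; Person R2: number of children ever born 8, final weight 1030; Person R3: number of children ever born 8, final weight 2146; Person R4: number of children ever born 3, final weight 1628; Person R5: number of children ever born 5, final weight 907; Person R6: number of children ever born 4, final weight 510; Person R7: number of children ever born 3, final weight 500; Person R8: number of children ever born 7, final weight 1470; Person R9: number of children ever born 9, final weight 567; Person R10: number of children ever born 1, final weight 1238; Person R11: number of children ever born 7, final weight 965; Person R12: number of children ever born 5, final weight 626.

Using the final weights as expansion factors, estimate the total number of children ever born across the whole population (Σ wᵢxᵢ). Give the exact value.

Weighted total = 7×1851 + 8×1030 + 8×2146 + 3×1628 + 5×907 + 4×510 + 3×500 + 7×1470 + 9×567 + 1×1238 + 7×965 + 5×626
  = 77840

77840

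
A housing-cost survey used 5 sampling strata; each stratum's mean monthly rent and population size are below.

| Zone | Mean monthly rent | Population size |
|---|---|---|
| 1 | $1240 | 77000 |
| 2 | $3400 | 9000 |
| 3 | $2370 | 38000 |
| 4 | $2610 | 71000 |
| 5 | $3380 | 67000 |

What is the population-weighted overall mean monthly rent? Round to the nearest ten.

2400

Σ Nₕ·x̄ₕ = 1240×77000 + 3400×9000 + 2370×38000 + 2610×71000 + 3380×67000
  = 95480000 + 30600000 + 90060000 + 185310000 + 226460000 = 627910000
Σ Nₕ = 262000
Overall mean = 627910000 / 262000 = 2396.6031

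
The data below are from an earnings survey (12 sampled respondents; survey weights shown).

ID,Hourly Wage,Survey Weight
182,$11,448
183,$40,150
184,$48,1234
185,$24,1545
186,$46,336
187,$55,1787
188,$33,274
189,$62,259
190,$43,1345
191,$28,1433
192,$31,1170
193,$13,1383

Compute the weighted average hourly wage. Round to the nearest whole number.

35

Weighted sum = 11×448 + 40×150 + 48×1234 + 24×1545 + 46×336 + 55×1787 + 33×274 + 62×259 + 43×1345 + 28×1433 + 31×1170 + 13×1383
  = 4928 + 6000 + 59232 + 37080 + 15456 + 98285 + 9042 + 16058 + 57835 + 40124 + 36270 + 17979 = 398289
Sum of weights = 11364
Weighted mean = 398289 / 11364 = 35.04831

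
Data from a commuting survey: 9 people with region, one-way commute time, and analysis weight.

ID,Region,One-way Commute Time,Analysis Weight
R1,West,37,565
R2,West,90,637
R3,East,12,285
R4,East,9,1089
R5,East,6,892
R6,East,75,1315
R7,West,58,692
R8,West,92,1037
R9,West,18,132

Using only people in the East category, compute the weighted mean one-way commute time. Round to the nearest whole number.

East rows: R3, R4, R5, R6
Weighted sum = 12×285 + 9×1089 + 6×892 + 75×1315
  = 3420 + 9801 + 5352 + 98625 = 117198
Sum of weights = 285 + 1089 + 892 + 1315 = 3581
Weighted mean = 117198 / 3581 = 32.72773

33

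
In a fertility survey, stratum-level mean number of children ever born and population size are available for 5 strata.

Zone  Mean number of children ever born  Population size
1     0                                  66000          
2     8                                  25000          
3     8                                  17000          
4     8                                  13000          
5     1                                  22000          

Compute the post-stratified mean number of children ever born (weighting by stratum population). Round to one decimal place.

3.2

Σ Nₕ·x̄ₕ = 0×66000 + 8×25000 + 8×17000 + 8×13000 + 1×22000
  = 0 + 200000 + 136000 + 104000 + 22000 = 462000
Σ Nₕ = 66000 + 25000 + 17000 + 13000 + 22000 = 143000
Overall mean = 462000 / 143000 = 3.2307692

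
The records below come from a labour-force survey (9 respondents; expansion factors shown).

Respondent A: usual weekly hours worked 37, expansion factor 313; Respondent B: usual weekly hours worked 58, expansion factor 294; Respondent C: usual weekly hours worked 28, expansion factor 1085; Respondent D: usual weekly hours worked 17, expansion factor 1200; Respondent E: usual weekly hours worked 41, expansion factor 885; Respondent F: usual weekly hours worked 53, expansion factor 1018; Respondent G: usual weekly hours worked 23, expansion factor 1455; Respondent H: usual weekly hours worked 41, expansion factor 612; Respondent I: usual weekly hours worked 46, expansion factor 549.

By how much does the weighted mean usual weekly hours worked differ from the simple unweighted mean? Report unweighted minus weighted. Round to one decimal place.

Unweighted sum = 37 + 58 + 28 + 17 + 41 + 53 + 23 + 41 + 46 = 344
Unweighted mean = 344 / 9 = 38.222222
Weighted sum = 37×313 + 58×294 + 28×1085 + 17×1200 + 41×885 + 53×1018 + 23×1455 + 41×612 + 46×549
  = 11581 + 17052 + 30380 + 20400 + 36285 + 53954 + 33465 + 25092 + 25254 = 253463
Sum of weights = 313 + 294 + 1085 + 1200 + 885 + 1018 + 1455 + 612 + 549 = 7411
Weighted mean = 253463 / 7411 = 34.200918
Difference (unweighted minus weighted) = 4.0213047

4.0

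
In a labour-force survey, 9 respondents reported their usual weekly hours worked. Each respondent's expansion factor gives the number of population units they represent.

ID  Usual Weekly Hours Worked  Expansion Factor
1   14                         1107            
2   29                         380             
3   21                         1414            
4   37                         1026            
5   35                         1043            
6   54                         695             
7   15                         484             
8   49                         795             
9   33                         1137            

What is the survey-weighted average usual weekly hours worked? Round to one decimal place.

Weighted sum = 14×1107 + 29×380 + 21×1414 + 37×1026 + 35×1043 + 54×695 + 15×484 + 49×795 + 33×1137
  = 15498 + 11020 + 29694 + 37962 + 36505 + 37530 + 7260 + 38955 + 37521 = 251945
Sum of weights = 1107 + 380 + 1414 + 1026 + 1043 + 695 + 484 + 795 + 1137 = 8081
Weighted mean = 251945 / 8081 = 31.177453

31.2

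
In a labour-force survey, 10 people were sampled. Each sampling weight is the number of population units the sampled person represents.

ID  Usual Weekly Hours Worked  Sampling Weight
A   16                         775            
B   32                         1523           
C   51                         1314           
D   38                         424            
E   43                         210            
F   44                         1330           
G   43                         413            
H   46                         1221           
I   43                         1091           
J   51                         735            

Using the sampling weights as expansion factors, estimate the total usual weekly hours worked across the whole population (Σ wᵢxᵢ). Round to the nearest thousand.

370000

Weighted total = 16×775 + 32×1523 + 51×1314 + 38×424 + 43×210 + 44×1330 + 43×413 + 46×1221 + 43×1091 + 51×735
  = 12400 + 48736 + 67014 + 16112 + 9030 + 58520 + 17759 + 56166 + 46913 + 37485 = 370135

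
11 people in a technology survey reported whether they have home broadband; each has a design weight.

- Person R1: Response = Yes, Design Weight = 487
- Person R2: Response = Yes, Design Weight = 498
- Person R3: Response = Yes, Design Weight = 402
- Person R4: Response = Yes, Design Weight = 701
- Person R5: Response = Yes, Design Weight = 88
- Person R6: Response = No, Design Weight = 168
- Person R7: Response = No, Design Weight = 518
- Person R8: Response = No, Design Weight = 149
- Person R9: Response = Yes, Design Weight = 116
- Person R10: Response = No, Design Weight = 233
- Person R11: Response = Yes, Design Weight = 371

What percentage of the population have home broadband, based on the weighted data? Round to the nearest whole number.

71

Sum of weights for 'Yes' = 487 + 498 + 402 + 701 + 88 + 116 + 371 = 2663
Total weight = 487 + 498 + 402 + 701 + 88 + 168 + 518 + 149 + 116 + 233 + 371 = 3731
Weighted proportion = 2663 / 3731 = 0.71374966 → 71.374966%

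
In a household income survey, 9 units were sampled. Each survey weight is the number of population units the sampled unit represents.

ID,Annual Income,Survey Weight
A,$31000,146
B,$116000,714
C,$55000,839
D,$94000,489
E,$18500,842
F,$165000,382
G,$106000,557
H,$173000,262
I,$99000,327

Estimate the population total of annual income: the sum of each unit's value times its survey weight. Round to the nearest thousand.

394809000

Weighted total = 394809000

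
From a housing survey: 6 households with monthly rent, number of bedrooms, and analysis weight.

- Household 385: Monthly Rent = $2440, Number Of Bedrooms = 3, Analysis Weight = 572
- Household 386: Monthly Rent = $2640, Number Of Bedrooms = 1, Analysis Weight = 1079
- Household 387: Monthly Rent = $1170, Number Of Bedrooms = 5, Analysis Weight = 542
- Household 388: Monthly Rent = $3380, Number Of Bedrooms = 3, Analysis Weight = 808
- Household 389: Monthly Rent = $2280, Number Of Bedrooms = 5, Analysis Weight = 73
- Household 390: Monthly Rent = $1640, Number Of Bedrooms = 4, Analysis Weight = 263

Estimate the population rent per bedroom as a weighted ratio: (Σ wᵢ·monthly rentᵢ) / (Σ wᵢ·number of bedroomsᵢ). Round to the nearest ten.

Σ wᵢ·y = 8207180
Σ wᵢ·x = 9346
Ratio = 8207180 / 9346 = 878.14894

880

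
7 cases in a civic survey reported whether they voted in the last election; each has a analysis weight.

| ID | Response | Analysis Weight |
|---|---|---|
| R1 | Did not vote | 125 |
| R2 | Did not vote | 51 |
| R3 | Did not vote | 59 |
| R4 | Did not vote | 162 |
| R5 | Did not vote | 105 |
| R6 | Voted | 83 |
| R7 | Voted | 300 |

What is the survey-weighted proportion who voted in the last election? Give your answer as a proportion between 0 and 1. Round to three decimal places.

0.433

Sum of weights for 'Voted' = 83 + 300 = 383
Total weight = 885
Weighted proportion = 383 / 885 = 0.43276836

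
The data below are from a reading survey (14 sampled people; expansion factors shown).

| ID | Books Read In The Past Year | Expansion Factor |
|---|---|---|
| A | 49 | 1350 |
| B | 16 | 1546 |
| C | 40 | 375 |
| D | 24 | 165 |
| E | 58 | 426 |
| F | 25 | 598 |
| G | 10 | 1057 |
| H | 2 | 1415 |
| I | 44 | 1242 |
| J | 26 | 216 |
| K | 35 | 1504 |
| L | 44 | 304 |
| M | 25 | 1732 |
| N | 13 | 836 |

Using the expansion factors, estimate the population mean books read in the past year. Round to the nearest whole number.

27

Weighted sum = 343352
Sum of weights = 12766
Weighted mean = 343352 / 12766 = 26.895817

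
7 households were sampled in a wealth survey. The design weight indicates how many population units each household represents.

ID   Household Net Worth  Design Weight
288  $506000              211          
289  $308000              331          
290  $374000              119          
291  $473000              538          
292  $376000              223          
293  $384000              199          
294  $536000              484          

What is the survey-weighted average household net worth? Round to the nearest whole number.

Weighted sum = 506000×211 + 308000×331 + 374000×119 + 473000×538 + 376000×223 + 384000×199 + 536000×484
  = 927382000
Sum of weights = 211 + 331 + 119 + 538 + 223 + 199 + 484 = 2105
Weighted mean = 927382000 / 2105 = 440561.52

440562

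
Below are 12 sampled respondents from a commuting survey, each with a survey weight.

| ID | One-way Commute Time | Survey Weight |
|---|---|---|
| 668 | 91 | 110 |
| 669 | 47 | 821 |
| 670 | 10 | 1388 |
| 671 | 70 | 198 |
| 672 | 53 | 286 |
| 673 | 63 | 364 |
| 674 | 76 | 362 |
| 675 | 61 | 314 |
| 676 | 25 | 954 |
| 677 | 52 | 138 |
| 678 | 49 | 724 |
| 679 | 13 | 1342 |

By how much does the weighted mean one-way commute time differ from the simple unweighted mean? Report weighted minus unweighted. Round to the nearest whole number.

-16

Unweighted sum = 91 + 47 + 10 + 70 + 53 + 63 + 76 + 61 + 25 + 52 + 49 + 13 = 610
Unweighted mean = 610 / 12 = 50.833333
Weighted sum = 91×110 + 47×821 + 10×1388 + 70×198 + 53×286 + 63×364 + 76×362 + 61×314 + 25×954 + 52×138 + 49×724 + 13×1342
  = 10010 + 38587 + 13880 + 13860 + 15158 + 22932 + 27512 + 19154 + 23850 + 7176 + 35476 + 17446 = 245041
Sum of weights = 110 + 821 + 1388 + 198 + 286 + 364 + 362 + 314 + 954 + 138 + 724 + 1342 = 7001
Weighted mean = 245041 / 7001 = 35.000857
Difference (weighted minus unweighted) = -15.832476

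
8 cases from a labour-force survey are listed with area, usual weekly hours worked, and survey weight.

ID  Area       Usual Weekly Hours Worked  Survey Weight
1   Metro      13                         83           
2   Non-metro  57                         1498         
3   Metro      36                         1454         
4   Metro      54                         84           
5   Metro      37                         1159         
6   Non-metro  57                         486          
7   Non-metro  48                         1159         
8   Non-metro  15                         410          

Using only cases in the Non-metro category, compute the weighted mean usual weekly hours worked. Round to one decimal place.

49.2

Non-metro rows: 2, 6, 7, 8
Weighted sum = 57×1498 + 57×486 + 48×1159 + 15×410
  = 85386 + 27702 + 55632 + 6150 = 174870
Sum of weights = 1498 + 486 + 1159 + 410 = 3553
Weighted mean = 174870 / 3553 = 49.217563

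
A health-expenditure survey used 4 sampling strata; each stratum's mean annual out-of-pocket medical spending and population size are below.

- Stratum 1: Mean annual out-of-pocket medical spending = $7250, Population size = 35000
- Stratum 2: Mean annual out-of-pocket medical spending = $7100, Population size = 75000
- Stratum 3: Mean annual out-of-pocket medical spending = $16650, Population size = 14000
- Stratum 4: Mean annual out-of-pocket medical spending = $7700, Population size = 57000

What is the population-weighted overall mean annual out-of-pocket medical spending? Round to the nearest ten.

8060

Σ Nₕ·x̄ₕ = 7250×35000 + 7100×75000 + 16650×14000 + 7700×57000
  = 253750000 + 532500000 + 233100000 + 438900000 = 1458250000
Σ Nₕ = 35000 + 75000 + 14000 + 57000 = 181000
Overall mean = 1458250000 / 181000 = 8056.6298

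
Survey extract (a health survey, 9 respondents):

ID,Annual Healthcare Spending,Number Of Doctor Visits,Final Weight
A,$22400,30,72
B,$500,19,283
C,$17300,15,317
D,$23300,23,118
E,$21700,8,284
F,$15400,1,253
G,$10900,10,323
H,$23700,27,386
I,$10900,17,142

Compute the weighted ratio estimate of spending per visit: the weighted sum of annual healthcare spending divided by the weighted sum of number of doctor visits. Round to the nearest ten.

1020

Σ wᵢ·y = 22400×72 + 500×283 + 17300×317 + 23300×118 + 21700×284 + 15400×253 + 10900×323 + 23700×386 + 10900×142
  = 1612800 + 141500 + 5484100 + 2749400 + 6162800 + 3896200 + 3520700 + 9148200 + 1547800 = 34263500
Σ wᵢ·x = 33597
Ratio = 34263500 / 33597 = 1019.8381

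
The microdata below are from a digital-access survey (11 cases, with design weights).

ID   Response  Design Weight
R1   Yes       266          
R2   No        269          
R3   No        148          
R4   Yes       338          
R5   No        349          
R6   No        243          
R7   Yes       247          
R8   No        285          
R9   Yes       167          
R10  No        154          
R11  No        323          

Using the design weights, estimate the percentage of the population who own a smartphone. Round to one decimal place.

36.5

Sum of weights for 'Yes' = 266 + 338 + 247 + 167 = 1018
Total weight = 266 + 269 + 148 + 338 + 349 + 243 + 247 + 285 + 167 + 154 + 323 = 2789
Weighted proportion = 1018 / 2789 = 0.36500538 → 36.500538%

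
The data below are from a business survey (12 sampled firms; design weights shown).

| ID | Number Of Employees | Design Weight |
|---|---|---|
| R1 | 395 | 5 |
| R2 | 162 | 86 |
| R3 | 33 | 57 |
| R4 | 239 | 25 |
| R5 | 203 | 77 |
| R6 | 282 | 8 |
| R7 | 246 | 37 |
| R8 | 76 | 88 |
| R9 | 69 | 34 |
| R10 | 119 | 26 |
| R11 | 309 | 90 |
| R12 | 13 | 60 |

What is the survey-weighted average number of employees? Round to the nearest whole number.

154

Weighted sum = 395×5 + 162×86 + 33×57 + 239×25 + 203×77 + 282×8 + 246×37 + 76×88 + 69×34 + 119×26 + 309×90 + 13×60
  = 1975 + 13932 + 1881 + 5975 + 15631 + 2256 + 9102 + 6688 + 2346 + 3094 + 27810 + 780 = 91470
Sum of weights = 593
Weighted mean = 91470 / 593 = 154.24958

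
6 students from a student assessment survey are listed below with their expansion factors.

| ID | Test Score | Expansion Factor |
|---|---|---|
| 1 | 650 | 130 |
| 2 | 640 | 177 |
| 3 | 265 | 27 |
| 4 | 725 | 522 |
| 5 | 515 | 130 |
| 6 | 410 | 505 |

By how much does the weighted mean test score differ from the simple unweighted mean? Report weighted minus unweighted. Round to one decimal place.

40.9

Unweighted sum = 650 + 640 + 265 + 725 + 515 + 410 = 3205
Unweighted mean = 3205 / 6 = 534.16667
Weighted sum = 650×130 + 640×177 + 265×27 + 725×522 + 515×130 + 410×505
  = 84500 + 113280 + 7155 + 378450 + 66950 + 207050 = 857385
Sum of weights = 130 + 177 + 27 + 522 + 130 + 505 = 1491
Weighted mean = 857385 / 1491 = 575.04024
Difference (weighted minus unweighted) = 40.873575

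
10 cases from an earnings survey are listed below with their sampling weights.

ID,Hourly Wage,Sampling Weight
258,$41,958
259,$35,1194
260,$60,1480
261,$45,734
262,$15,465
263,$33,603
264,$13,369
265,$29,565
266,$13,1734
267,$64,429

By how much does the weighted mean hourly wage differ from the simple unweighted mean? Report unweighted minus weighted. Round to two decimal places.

-0.48

Unweighted sum = 41 + 35 + 60 + 45 + 15 + 33 + 13 + 29 + 13 + 64 = 348
Unweighted mean = 348 / 10 = 34.8
Weighted sum = 300952
Sum of weights = 958 + 1194 + 1480 + 734 + 465 + 603 + 369 + 565 + 1734 + 429 = 8531
Weighted mean = 300952 / 8531 = 35.277459
Difference (unweighted minus weighted) = -0.47745868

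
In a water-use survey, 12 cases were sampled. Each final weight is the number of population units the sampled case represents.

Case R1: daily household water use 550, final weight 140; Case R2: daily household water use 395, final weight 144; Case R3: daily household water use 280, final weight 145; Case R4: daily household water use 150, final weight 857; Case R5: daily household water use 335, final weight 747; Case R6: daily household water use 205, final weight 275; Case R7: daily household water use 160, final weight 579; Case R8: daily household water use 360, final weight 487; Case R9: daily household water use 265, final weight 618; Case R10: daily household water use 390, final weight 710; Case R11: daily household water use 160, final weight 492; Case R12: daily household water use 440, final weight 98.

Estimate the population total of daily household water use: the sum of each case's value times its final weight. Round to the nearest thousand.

Weighted total = 550×140 + 395×144 + 280×145 + 150×857 + 335×747 + 205×275 + 160×579 + 360×487 + 265×618 + 390×710 + 160×492 + 440×98
  = 77000 + 56880 + 40600 + 128550 + 250245 + 56375 + 92640 + 175320 + 163770 + 276900 + 78720 + 43120 = 1440120

1440000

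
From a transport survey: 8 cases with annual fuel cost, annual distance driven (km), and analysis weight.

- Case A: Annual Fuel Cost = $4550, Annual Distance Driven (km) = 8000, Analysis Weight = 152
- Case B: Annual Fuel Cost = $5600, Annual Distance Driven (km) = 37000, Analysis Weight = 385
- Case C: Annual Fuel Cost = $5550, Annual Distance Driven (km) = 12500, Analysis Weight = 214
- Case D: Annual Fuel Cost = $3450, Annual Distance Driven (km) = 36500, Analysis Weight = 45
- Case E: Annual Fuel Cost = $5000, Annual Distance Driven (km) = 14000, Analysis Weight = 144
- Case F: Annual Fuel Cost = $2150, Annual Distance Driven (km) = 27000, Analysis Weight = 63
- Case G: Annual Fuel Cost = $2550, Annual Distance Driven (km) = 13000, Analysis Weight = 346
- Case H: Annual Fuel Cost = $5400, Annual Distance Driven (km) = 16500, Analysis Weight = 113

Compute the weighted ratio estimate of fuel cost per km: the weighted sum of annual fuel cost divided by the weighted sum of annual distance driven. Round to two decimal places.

0.22

Σ wᵢ·y = 4550×152 + 5600×385 + 5550×214 + 3450×45 + 5000×144 + 2150×63 + 2550×346 + 5400×113
  = 691600 + 2156000 + 1187700 + 155250 + 720000 + 135450 + 882300 + 610200 = 6538500
Σ wᵢ·x = 8000×152 + 37000×385 + 12500×214 + 36500×45 + 14000×144 + 27000×63 + 13000×346 + 16500×113
  = 29858000
Ratio = 6538500 / 29858000 = 0.21898654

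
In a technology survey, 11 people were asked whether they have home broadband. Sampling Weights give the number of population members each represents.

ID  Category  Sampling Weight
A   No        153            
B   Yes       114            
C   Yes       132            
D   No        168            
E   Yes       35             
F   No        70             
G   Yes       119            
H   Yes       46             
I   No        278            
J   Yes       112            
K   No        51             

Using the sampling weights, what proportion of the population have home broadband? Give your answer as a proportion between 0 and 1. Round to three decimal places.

Sum of weights for 'Yes' = 114 + 132 + 35 + 119 + 46 + 112 = 558
Total weight = 153 + 114 + 132 + 168 + 35 + 70 + 119 + 46 + 278 + 112 + 51 = 1278
Weighted proportion = 558 / 1278 = 0.43661972

0.437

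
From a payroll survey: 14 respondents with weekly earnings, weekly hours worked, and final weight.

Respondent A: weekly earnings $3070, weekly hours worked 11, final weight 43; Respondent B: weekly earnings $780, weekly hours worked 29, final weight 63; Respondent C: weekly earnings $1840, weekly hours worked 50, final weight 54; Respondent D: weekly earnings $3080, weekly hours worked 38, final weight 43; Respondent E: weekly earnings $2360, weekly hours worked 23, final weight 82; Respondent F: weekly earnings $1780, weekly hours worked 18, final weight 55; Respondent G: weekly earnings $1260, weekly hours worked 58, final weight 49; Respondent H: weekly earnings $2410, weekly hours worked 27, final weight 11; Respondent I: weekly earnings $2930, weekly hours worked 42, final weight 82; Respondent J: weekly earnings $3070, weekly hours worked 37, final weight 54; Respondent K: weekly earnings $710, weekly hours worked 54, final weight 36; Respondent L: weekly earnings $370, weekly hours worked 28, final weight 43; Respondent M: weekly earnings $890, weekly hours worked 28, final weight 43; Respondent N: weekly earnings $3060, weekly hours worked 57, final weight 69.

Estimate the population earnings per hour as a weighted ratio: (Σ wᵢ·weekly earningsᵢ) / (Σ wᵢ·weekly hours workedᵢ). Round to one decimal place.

56.5

Σ wᵢ·y = 1489540
Σ wᵢ·x = 26376
Ratio = 1489540 / 26376 = 56.473309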